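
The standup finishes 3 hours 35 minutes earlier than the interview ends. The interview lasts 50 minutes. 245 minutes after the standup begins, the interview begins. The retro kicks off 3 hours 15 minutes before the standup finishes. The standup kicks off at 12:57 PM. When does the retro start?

11:02 AM

The interview starts at 12:57 PM + 245 min = 5:02 PM.
The interview ends at 5:02 PM + 50 min = 5:52 PM.
The standup ends at 5:52 PM − 215 min = 2:17 PM.
The retro starts at 2:17 PM − 195 min = 11:02 AM.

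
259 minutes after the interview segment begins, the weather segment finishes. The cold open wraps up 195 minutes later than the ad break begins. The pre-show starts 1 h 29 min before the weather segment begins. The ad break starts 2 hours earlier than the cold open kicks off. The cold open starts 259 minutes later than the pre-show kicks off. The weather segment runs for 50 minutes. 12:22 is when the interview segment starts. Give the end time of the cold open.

The weather segment ends at 12:22 + 259 min = 16:41.
The weather segment starts at 16:41 − 50 min = 15:51.
The pre-show starts at 15:51 − 89 min = 14:22.
The cold open starts at 14:22 + 259 min = 18:41.
The ad break starts at 18:41 − 120 min = 16:41.
The cold open ends at 16:41 + 195 min = 19:56.

19:56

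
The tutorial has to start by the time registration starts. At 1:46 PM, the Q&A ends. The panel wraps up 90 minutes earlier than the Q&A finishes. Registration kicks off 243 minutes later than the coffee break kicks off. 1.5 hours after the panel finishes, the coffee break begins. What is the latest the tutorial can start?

5:49 PM

The panel ends at 1:46 PM − 90 min = 12:16 PM.
The coffee break starts at 12:16 PM + 90 min = 1:46 PM.
Registration starts at 1:46 PM + 243 min = 5:49 PM.
The tutorial is bounded by registration, so the latest it can start is 5:49 PM.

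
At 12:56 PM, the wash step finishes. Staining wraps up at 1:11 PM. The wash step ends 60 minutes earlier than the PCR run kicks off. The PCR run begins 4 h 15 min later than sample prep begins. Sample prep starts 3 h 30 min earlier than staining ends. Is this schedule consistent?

Yes

Sample prep starts at 1:11 PM − 210 min = 9:41 AM.
The PCR run starts at 9:41 AM + 255 min = 1:56 PM.
The wash step ends at 1:56 PM − 60 min = 12:56 PM.
That matches the stated 12:56 PM, so the schedule is consistent.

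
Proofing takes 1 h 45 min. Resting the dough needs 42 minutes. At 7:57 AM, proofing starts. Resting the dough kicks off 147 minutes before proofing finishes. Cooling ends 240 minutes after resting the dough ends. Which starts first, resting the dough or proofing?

resting the dough

Proofing ends at 7:57 AM + 105 min = 9:42 AM.
Resting the dough starts at 9:42 AM − 147 min = 7:15 AM.
Resting the dough starts at 7:15 AM and proofing starts at 7:57 AM, so resting the dough is first.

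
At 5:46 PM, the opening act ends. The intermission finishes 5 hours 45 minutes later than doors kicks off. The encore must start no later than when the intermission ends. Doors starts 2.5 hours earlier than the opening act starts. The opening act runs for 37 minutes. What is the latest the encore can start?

8:24 PM

The opening act starts at 5:46 PM − 37 min = 5:09 PM.
Doors starts at 5:09 PM − 150 min = 2:39 PM.
The intermission ends at 2:39 PM + 345 min = 8:24 PM.
The encore is bounded by the intermission, so the latest it can start is 8:24 PM.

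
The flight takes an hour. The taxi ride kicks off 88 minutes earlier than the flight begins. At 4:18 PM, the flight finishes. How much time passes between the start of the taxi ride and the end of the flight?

The flight starts at 4:18 PM − 60 min = 3:18 PM.
The taxi ride starts at 3:18 PM − 88 min = 1:50 PM.
From 1:50 PM to 4:18 PM is 148 minutes.

148 minutes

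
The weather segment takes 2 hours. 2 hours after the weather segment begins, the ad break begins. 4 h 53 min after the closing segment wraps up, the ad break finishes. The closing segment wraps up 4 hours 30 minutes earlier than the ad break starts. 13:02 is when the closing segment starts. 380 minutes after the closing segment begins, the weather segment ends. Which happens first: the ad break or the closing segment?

The weather segment ends at 13:02 + 380 min = 19:22.
The weather segment starts at 19:22 − 120 min = 17:22.
The ad break starts at 17:22 + 120 min = 19:22.
The ad break starts at 19:22 and the closing segment starts at 13:02, so the closing segment is first.

the closing segment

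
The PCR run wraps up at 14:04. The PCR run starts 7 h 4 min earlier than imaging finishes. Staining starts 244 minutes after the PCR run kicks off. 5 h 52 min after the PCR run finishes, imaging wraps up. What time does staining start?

16:56

Imaging ends at 14:04 + 352 min = 19:56.
The PCR run starts at 19:56 − 424 min = 12:52.
Staining starts at 12:52 + 244 min = 16:56.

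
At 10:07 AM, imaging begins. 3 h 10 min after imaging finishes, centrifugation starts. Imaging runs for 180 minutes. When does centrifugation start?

Imaging ends at 10:07 AM + 180 min = 1:07 PM.
Centrifugation starts at 1:07 PM + 190 min = 4:17 PM.

4:17 PM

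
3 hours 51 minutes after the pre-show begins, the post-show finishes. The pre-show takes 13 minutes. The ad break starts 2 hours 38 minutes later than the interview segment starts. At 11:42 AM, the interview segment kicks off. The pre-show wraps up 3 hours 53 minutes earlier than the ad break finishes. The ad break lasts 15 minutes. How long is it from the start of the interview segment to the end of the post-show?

2 h 38 min

The ad break starts at 11:42 AM + 158 min = 2:20 PM.
The ad break ends at 2:20 PM + 15 min = 2:35 PM.
The pre-show ends at 2:35 PM − 233 min = 10:42 AM.
The pre-show starts at 10:42 AM − 13 min = 10:29 AM.
The post-show ends at 10:29 AM + 231 min = 2:20 PM.
From 11:42 AM to 2:20 PM is 2 h 38 min.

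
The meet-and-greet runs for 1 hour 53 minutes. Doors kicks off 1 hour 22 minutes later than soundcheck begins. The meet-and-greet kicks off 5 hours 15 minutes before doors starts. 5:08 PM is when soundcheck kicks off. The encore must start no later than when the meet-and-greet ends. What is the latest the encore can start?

Doors starts at 5:08 PM + 82 min = 6:30 PM.
The meet-and-greet starts at 6:30 PM − 315 min = 1:15 PM.
The meet-and-greet ends at 1:15 PM + 113 min = 3:08 PM.
The encore is bounded by the meet-and-greet, so the latest it can start is 3:08 PM.

3:08 PM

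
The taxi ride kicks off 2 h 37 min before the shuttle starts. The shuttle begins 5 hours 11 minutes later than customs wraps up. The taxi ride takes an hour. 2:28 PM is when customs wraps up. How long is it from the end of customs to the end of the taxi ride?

The shuttle starts at 2:28 PM + 311 min = 7:39 PM.
The taxi ride starts at 7:39 PM − 157 min = 5:02 PM.
The taxi ride ends at 5:02 PM + 60 min = 6:02 PM.
From 2:28 PM to 6:02 PM is 3 h 34 min.

3 h 34 min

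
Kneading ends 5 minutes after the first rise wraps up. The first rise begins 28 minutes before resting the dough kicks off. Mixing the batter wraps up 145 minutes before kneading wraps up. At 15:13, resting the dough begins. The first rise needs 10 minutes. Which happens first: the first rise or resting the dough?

The first rise starts at 15:13 − 28 min = 14:45.
The first rise starts at 14:45 and resting the dough starts at 15:13, so the first rise is first.

the first rise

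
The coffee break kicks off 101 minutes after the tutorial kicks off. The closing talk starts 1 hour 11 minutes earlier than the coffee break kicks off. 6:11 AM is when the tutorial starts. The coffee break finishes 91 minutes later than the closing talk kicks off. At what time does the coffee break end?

8:12 AM

The coffee break starts at 6:11 AM + 101 min = 7:52 AM.
The closing talk starts at 7:52 AM − 71 min = 6:41 AM.
The coffee break ends at 6:41 AM + 91 min = 8:12 AM.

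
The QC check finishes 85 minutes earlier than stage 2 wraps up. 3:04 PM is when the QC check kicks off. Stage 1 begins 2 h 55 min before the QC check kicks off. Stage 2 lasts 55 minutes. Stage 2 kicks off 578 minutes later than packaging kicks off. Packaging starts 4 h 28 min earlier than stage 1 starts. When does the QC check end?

Stage 1 starts at 3:04 PM − 175 min = 12:09 PM.
Packaging starts at 12:09 PM − 268 min = 7:41 AM.
Stage 2 starts at 7:41 AM + 578 min = 5:19 PM.
Stage 2 ends at 5:19 PM + 55 min = 6:14 PM.
The QC check ends at 6:14 PM − 85 min = 4:49 PM.

4:49 PM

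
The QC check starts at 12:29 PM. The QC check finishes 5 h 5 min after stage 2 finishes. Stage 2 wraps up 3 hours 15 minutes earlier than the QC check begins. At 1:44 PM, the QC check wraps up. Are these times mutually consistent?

Stage 2 ends at 12:29 PM − 195 min = 9:14 AM.
The QC check ends at 9:14 AM + 305 min = 2:19 PM.
But the QC check is also said to end at 1:44 PM — a 35-minute conflict.

No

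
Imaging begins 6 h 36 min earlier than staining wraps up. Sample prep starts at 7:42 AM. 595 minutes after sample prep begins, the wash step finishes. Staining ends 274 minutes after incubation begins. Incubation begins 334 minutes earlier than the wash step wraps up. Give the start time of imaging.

The wash step ends at 7:42 AM + 595 min = 5:37 PM.
Incubation starts at 5:37 PM − 334 min = 12:03 PM.
Staining ends at 12:03 PM + 274 min = 4:37 PM.
Imaging starts at 4:37 PM − 396 min = 10:01 AM.

10:01 AM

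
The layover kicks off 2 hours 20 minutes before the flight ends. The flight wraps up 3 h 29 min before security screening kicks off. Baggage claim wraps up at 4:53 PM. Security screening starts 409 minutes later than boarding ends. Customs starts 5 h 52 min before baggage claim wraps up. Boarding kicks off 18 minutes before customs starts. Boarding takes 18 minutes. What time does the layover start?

Customs starts at 4:53 PM − 352 min = 11:01 AM.
Boarding starts at 11:01 AM − 18 min = 10:43 AM.
Boarding ends at 10:43 AM + 18 min = 11:01 AM.
Security screening starts at 11:01 AM + 409 min = 5:50 PM.
The flight ends at 5:50 PM − 209 min = 2:21 PM.
The layover starts at 2:21 PM − 140 min = 12:01 PM.

12:01 PM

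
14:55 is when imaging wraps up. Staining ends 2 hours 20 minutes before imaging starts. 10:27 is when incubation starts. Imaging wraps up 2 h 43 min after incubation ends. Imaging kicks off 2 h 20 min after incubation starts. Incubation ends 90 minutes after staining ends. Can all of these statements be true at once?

No

Imaging starts at 10:27 + 140 min = 12:47.
Staining ends at 12:47 − 140 min = 10:27.
Incubation ends at 10:27 + 90 min = 11:57.
Imaging ends at 11:57 + 163 min = 14:40.
But imaging is also said to end at 14:55 — a 15-minute conflict.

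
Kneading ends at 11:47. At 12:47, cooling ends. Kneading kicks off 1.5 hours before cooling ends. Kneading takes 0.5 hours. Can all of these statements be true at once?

Yes

Kneading starts at 12:47 − 90 min = 11:17.
Kneading ends at 11:17 + 30 min = 11:47.
That matches the stated 11:47, so the schedule is consistent.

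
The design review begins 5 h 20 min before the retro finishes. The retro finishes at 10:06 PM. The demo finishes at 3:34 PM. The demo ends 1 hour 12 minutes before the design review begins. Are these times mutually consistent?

The design review starts at 10:06 PM − 320 min = 4:46 PM.
The demo ends at 4:46 PM − 72 min = 3:34 PM.
That matches the stated 3:34 PM, so the schedule is consistent.

Yes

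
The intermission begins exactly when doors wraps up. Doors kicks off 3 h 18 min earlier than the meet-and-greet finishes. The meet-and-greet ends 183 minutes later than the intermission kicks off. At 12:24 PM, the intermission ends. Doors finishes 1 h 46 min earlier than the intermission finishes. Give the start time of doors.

Doors ends at 12:24 PM − 106 min = 10:38 AM.
So the intermission starts at 10:38 AM.
The meet-and-greet ends at 10:38 AM + 183 min = 1:41 PM.
Doors starts at 1:41 PM − 198 min = 10:23 AM.

10:23 AM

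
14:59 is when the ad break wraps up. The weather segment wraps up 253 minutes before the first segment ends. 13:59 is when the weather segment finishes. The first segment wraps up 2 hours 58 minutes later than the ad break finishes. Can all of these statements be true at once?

The first segment ends at 14:59 + 178 min = 17:57.
The weather segment ends at 17:57 − 253 min = 13:44.
But the weather segment is also said to end at 13:59 — a 15-minute conflict.

No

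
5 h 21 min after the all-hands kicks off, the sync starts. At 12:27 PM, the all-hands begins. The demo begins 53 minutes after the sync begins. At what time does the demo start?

6:41 PM

The sync starts at 12:27 PM + 321 min = 5:48 PM.
The demo starts at 5:48 PM + 53 min = 6:41 PM.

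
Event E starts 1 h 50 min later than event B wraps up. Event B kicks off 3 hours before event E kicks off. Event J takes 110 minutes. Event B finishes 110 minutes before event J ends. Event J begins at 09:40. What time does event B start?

08:30

Event J ends at 09:40 + 110 min = 11:30.
Event B ends at 11:30 − 110 min = 09:40.
Event E starts at 09:40 + 110 min = 11:30.
Event B starts at 11:30 − 180 min = 08:30.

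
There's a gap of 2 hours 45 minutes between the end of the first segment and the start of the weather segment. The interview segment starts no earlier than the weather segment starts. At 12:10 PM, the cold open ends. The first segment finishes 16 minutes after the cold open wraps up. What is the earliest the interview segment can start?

The first segment ends at 12:10 PM + 16 min = 12:26 PM.
The weather segment starts at 12:26 PM + 165 min = 3:11 PM.
The interview segment is bounded by the weather segment, so the earliest it can start is 3:11 PM.

3:11 PM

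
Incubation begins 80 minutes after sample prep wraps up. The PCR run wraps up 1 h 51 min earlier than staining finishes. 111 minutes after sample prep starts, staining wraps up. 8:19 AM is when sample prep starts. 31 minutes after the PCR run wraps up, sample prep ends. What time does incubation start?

10:10 AM

Staining ends at 8:19 AM + 111 min = 10:10 AM.
The PCR run ends at 10:10 AM − 111 min = 8:19 AM.
Sample prep ends at 8:19 AM + 31 min = 8:50 AM.
Incubation starts at 8:50 AM + 80 min = 10:10 AM.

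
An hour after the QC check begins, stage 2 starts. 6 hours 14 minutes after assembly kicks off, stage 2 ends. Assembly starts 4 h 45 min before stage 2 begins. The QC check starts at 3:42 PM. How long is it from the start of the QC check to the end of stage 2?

2 h 29 min

Stage 2 starts at 3:42 PM + 60 min = 4:42 PM.
Assembly starts at 4:42 PM − 285 min = 11:57 AM.
Stage 2 ends at 11:57 AM + 374 min = 6:11 PM.
From 3:42 PM to 6:11 PM is 2 h 29 min.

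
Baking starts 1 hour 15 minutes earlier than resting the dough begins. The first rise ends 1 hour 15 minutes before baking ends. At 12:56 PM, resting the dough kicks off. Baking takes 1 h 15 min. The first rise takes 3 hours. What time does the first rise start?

Baking starts at 12:56 PM − 75 min = 11:41 AM.
Baking ends at 11:41 AM + 75 min = 12:56 PM.
The first rise ends at 12:56 PM − 75 min = 11:41 AM.
The first rise starts at 11:41 AM − 180 min = 8:41 AM.

8:41 AM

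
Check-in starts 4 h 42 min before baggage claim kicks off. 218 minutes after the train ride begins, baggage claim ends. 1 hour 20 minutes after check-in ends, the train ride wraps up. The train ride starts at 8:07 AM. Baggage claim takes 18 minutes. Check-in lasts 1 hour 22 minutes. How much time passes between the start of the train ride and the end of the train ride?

1 h 20 min

Baggage claim ends at 8:07 AM + 218 min = 11:45 AM.
Baggage claim starts at 11:45 AM − 18 min = 11:27 AM.
Check-in starts at 11:27 AM − 282 min = 6:45 AM.
Check-in ends at 6:45 AM + 82 min = 8:07 AM.
The train ride ends at 8:07 AM + 80 min = 9:27 AM.
From 8:07 AM to 9:27 AM is 1 h 20 min.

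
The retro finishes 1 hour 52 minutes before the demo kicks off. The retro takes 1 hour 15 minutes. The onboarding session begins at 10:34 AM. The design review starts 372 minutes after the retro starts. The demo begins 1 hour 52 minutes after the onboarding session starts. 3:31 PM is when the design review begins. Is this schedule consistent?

Yes

The demo starts at 10:34 AM + 112 min = 12:26 PM.
The retro ends at 12:26 PM − 112 min = 10:34 AM.
The retro starts at 10:34 AM − 75 min = 9:19 AM.
The design review starts at 9:19 AM + 372 min = 3:31 PM.
That matches the stated 3:31 PM, so the schedule is consistent.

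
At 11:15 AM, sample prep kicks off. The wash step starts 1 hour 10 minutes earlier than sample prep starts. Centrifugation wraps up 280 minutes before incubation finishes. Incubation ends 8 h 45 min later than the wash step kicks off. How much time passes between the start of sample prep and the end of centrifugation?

The wash step starts at 11:15 AM − 70 min = 10:05 AM.
Incubation ends at 10:05 AM + 525 min = 6:50 PM.
Centrifugation ends at 6:50 PM − 280 min = 2:10 PM.
From 11:15 AM to 2:10 PM is 2 h 55 min.

2 h 55 min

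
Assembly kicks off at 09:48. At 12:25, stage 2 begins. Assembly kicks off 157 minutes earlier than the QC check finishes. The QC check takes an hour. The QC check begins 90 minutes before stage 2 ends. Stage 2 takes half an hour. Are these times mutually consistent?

Yes

Stage 2 ends at 12:25 + 30 min = 12:55.
The QC check starts at 12:55 − 90 min = 11:25.
The QC check ends at 11:25 + 60 min = 12:25.
Assembly starts at 12:25 − 157 min = 09:48.
That matches the stated 09:48, so the schedule is consistent.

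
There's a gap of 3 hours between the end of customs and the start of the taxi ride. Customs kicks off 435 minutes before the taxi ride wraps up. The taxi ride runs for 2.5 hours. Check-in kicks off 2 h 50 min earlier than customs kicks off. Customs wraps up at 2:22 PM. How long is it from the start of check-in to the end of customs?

The taxi ride starts at 2:22 PM + 180 min = 5:22 PM.
The taxi ride ends at 5:22 PM + 150 min = 7:52 PM.
Customs starts at 7:52 PM − 435 min = 12:37 PM.
Check-in starts at 12:37 PM − 170 min = 9:47 AM.
From 9:47 AM to 2:22 PM is 4 h 35 min.

4 h 35 min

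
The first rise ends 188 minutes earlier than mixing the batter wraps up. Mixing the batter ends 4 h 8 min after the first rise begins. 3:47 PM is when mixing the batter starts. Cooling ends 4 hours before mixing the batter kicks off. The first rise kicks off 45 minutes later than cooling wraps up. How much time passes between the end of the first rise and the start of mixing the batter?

135 minutes

Cooling ends at 3:47 PM − 240 min = 11:47 AM.
The first rise starts at 11:47 AM + 45 min = 12:32 PM.
Mixing the batter ends at 12:32 PM + 248 min = 4:40 PM.
The first rise ends at 4:40 PM − 188 min = 1:32 PM.
From 1:32 PM to 3:47 PM is 135 minutes.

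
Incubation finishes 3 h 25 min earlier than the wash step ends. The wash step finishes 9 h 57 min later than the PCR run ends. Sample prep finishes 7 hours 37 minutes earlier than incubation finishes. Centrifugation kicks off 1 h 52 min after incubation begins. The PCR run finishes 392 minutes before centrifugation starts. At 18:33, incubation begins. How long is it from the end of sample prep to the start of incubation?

Centrifugation starts at 18:33 + 112 min = 20:25.
The PCR run ends at 20:25 − 392 min = 13:53.
The wash step ends at 13:53 + 597 min = 23:50.
Incubation ends at 23:50 − 205 min = 20:25.
Sample prep ends at 20:25 − 457 min = 12:48.
From 12:48 to 18:33 is 5 h 45 min.

5 h 45 min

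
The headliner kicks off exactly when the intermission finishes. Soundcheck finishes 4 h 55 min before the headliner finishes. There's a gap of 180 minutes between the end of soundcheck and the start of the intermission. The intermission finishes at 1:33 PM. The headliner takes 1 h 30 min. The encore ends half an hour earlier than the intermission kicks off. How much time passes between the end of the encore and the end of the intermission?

55 minutes

The headliner starts at 1:33 PM.
The headliner ends at 1:33 PM + 90 min = 3:03 PM.
Soundcheck ends at 3:03 PM − 295 min = 10:08 AM.
The intermission starts at 10:08 AM + 180 min = 1:08 PM.
The encore ends at 1:08 PM − 30 min = 12:38 PM.
From 12:38 PM to 1:33 PM is 55 minutes.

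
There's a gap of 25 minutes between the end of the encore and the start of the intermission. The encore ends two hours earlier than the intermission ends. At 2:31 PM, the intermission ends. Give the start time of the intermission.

The encore ends at 2:31 PM − 120 min = 12:31 PM.
The intermission starts at 12:31 PM + 25 min = 12:56 PM.

12:56 PM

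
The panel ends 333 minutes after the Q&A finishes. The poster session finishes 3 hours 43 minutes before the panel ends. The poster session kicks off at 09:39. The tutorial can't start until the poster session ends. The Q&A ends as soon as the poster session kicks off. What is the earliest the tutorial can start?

The Q&A ends at 09:39.
The panel ends at 09:39 + 333 min = 15:12.
The poster session ends at 15:12 − 223 min = 11:29.
The tutorial is bounded by the poster session, so the earliest it can start is 11:29.

11:29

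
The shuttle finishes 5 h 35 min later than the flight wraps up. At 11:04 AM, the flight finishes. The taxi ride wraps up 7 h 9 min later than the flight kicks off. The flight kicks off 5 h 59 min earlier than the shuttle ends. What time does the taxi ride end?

The shuttle ends at 11:04 AM + 335 min = 4:39 PM.
The flight starts at 4:39 PM − 359 min = 10:40 AM.
The taxi ride ends at 10:40 AM + 429 min = 5:49 PM.

5:49 PM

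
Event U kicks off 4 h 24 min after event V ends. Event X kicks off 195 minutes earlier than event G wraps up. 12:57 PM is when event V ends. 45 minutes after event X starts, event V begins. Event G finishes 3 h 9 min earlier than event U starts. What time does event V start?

11:42 AM

Event U starts at 12:57 PM + 264 min = 5:21 PM.
Event G ends at 5:21 PM − 189 min = 2:12 PM.
Event X starts at 2:12 PM − 195 min = 10:57 AM.
Event V starts at 10:57 AM + 45 min = 11:42 AM.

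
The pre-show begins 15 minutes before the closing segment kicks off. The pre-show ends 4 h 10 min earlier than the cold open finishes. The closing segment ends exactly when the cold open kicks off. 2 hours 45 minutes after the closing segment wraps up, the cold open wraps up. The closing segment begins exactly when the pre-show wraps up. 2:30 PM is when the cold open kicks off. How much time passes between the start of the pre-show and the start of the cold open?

100 minutes

The closing segment ends at 2:30 PM.
The cold open ends at 2:30 PM + 165 min = 5:15 PM.
The pre-show ends at 5:15 PM − 250 min = 1:05 PM.
So the closing segment starts at 1:05 PM.
The pre-show starts at 1:05 PM − 15 min = 12:50 PM.
From 12:50 PM to 2:30 PM is 100 minutes.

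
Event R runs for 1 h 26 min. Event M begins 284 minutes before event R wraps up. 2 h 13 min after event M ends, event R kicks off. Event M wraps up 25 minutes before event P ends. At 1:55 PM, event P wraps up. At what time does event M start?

12:25 PM

Event M ends at 1:55 PM − 25 min = 1:30 PM.
Event R starts at 1:30 PM + 133 min = 3:43 PM.
Event R ends at 3:43 PM + 86 min = 5:09 PM.
Event M starts at 5:09 PM − 284 min = 12:25 PM.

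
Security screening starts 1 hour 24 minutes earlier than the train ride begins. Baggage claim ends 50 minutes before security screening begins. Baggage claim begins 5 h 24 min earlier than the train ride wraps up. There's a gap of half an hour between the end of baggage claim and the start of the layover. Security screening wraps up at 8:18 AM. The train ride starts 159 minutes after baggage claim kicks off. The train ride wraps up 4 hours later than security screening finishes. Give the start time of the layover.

The train ride ends at 8:18 AM + 240 min = 12:18 PM.
Baggage claim starts at 12:18 PM − 324 min = 6:54 AM.
The train ride starts at 6:54 AM + 159 min = 9:33 AM.
Security screening starts at 9:33 AM − 84 min = 8:09 AM.
Baggage claim ends at 8:09 AM − 50 min = 7:19 AM.
The layover starts at 7:19 AM + 30 min = 7:49 AM.

7:49 AM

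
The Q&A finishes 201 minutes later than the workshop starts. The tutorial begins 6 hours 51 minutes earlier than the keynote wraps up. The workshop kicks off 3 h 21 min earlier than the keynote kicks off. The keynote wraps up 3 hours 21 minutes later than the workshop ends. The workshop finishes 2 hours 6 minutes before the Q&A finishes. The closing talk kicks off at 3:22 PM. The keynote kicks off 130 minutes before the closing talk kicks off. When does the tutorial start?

7:36 AM

The keynote starts at 3:22 PM − 130 min = 1:12 PM.
The workshop starts at 1:12 PM − 201 min = 9:51 AM.
The Q&A ends at 9:51 AM + 201 min = 1:12 PM.
The workshop ends at 1:12 PM − 126 min = 11:06 AM.
The keynote ends at 11:06 AM + 201 min = 2:27 PM.
The tutorial starts at 2:27 PM − 411 min = 7:36 AM.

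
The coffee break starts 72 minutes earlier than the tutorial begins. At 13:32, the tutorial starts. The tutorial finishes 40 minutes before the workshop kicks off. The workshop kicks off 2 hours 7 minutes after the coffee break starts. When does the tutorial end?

The coffee break starts at 13:32 − 72 min = 12:20.
The workshop starts at 12:20 + 127 min = 14:27.
The tutorial ends at 14:27 − 40 min = 13:47.

13:47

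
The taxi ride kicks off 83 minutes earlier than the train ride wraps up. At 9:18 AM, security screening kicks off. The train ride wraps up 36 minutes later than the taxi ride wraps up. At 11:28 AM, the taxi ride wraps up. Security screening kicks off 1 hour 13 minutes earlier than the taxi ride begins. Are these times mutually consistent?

The train ride ends at 11:28 AM + 36 min = 12:04 PM.
The taxi ride starts at 12:04 PM − 83 min = 10:41 AM.
Security screening starts at 10:41 AM − 73 min = 9:28 AM.
But security screening is also said to start at 9:18 AM — a 10-minute conflict.

No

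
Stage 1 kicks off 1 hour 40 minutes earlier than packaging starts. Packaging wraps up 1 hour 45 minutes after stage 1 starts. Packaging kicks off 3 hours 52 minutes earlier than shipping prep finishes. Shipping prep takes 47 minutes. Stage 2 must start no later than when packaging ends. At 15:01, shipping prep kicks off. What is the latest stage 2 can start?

Shipping prep ends at 15:01 + 47 min = 15:48.
Packaging starts at 15:48 − 232 min = 11:56.
Stage 1 starts at 11:56 − 100 min = 10:16.
Packaging ends at 10:16 + 105 min = 12:01.
Stage 2 is bounded by packaging, so the latest it can start is 12:01.

12:01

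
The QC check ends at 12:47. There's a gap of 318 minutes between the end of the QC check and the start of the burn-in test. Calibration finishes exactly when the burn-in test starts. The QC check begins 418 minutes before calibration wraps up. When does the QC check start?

The burn-in test starts at 12:47 + 318 min = 18:05.
So calibration ends at 18:05.
The QC check starts at 18:05 − 418 min = 11:07.

11:07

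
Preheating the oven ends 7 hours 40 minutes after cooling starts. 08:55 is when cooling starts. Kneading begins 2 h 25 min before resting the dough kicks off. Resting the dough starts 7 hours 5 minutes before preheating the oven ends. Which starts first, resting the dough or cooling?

cooling

Preheating the oven ends at 08:55 + 460 min = 16:35.
Resting the dough starts at 16:35 − 425 min = 09:30.
Resting the dough starts at 09:30 and cooling starts at 08:55, so cooling is first.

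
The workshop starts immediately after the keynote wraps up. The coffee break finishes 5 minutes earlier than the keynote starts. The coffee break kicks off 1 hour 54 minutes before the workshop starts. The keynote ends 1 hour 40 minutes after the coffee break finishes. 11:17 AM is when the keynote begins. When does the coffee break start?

10:58 AM

The coffee break ends at 11:17 AM − 5 min = 11:12 AM.
The keynote ends at 11:12 AM + 100 min = 12:52 PM.
So the workshop starts at 12:52 PM.
The coffee break starts at 12:52 PM − 114 min = 10:58 AM.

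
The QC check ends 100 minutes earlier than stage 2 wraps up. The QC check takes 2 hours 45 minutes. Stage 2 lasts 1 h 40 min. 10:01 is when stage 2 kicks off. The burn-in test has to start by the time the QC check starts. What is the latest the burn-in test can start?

Stage 2 ends at 10:01 + 100 min = 11:41.
The QC check ends at 11:41 − 100 min = 10:01.
The QC check starts at 10:01 − 165 min = 07:16.
The burn-in test is bounded by the QC check, so the latest it can start is 07:16.

07:16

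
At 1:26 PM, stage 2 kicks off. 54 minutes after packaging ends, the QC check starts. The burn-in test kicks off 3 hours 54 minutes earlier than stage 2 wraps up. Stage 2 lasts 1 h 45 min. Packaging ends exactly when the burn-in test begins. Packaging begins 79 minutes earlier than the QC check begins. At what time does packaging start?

Stage 2 ends at 1:26 PM + 105 min = 3:11 PM.
The burn-in test starts at 3:11 PM − 234 min = 11:17 AM.
So packaging ends at 11:17 AM.
The QC check starts at 11:17 AM + 54 min = 12:11 PM.
Packaging starts at 12:11 PM − 79 min = 10:52 AM.

10:52 AM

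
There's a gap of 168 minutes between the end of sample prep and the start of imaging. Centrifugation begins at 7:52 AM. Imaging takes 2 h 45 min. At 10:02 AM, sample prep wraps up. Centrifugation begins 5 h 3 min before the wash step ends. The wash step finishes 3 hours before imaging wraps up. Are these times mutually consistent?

Imaging starts at 10:02 AM + 168 min = 12:50 PM.
Imaging ends at 12:50 PM + 165 min = 3:35 PM.
The wash step ends at 3:35 PM − 180 min = 12:35 PM.
Centrifugation starts at 12:35 PM − 303 min = 7:32 AM.
But centrifugation is also said to start at 7:52 AM — a 20-minute conflict.

No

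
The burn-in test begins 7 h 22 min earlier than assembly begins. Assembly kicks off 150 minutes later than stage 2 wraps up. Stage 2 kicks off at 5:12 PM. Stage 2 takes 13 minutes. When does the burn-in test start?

Stage 2 ends at 5:12 PM + 13 min = 5:25 PM.
Assembly starts at 5:25 PM + 150 min = 7:55 PM.
The burn-in test starts at 7:55 PM − 442 min = 12:33 PM.

12:33 PM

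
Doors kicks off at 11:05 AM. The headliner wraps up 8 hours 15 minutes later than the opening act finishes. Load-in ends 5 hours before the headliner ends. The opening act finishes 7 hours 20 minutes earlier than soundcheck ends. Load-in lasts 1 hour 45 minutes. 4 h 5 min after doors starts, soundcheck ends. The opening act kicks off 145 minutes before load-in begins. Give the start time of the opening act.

Soundcheck ends at 11:05 AM + 245 min = 3:10 PM.
The opening act ends at 3:10 PM − 440 min = 7:50 AM.
The headliner ends at 7:50 AM + 495 min = 4:05 PM.
Load-in ends at 4:05 PM − 300 min = 11:05 AM.
Load-in starts at 11:05 AM − 105 min = 9:20 AM.
The opening act starts at 9:20 AM − 145 min = 6:55 AM.

6:55 AM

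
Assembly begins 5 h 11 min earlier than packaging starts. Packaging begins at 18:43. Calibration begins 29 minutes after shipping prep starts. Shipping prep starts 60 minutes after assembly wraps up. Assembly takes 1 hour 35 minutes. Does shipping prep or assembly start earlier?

Assembly starts at 18:43 − 311 min = 13:32.
Assembly ends at 13:32 + 95 min = 15:07.
Shipping prep starts at 15:07 + 60 min = 16:07.
Shipping prep starts at 16:07 and assembly starts at 13:32, so assembly is first.

assembly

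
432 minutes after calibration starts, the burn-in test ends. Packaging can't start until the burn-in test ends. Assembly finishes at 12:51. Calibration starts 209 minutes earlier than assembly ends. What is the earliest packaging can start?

16:34

Calibration starts at 12:51 − 209 min = 09:22.
The burn-in test ends at 09:22 + 432 min = 16:34.
Packaging is bounded by the burn-in test, so the earliest it can start is 16:34.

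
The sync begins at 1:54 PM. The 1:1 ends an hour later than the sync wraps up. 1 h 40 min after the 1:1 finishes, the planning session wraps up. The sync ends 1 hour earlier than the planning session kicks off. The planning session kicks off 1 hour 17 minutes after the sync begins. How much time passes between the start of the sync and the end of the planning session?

The planning session starts at 1:54 PM + 77 min = 3:11 PM.
The sync ends at 3:11 PM − 60 min = 2:11 PM.
The 1:1 ends at 2:11 PM + 60 min = 3:11 PM.
The planning session ends at 3:11 PM + 100 min = 4:51 PM.
From 1:54 PM to 4:51 PM is 2 h 57 min.

2 h 57 min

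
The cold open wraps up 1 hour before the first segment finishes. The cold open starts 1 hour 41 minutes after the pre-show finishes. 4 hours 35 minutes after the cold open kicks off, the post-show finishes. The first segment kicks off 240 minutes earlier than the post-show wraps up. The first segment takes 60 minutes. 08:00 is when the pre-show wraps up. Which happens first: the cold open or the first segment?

The cold open starts at 08:00 + 101 min = 09:41.
The post-show ends at 09:41 + 275 min = 14:16.
The first segment starts at 14:16 − 240 min = 10:16.
The cold open starts at 09:41 and the first segment starts at 10:16, so the cold open is first.

the cold open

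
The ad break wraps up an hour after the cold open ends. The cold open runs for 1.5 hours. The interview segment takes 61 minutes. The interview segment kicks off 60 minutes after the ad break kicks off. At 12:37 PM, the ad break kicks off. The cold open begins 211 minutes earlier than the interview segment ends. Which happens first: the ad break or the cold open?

The interview segment starts at 12:37 PM + 60 min = 1:37 PM.
The interview segment ends at 1:37 PM + 61 min = 2:38 PM.
The cold open starts at 2:38 PM − 211 min = 11:07 AM.
The ad break starts at 12:37 PM and the cold open starts at 11:07 AM, so the cold open is first.

the cold open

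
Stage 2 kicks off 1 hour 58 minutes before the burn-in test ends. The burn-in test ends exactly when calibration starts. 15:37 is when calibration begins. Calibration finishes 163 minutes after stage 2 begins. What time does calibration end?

The burn-in test ends at 15:37.
Stage 2 starts at 15:37 − 118 min = 13:39.
Calibration ends at 13:39 + 163 min = 16:22.

16:22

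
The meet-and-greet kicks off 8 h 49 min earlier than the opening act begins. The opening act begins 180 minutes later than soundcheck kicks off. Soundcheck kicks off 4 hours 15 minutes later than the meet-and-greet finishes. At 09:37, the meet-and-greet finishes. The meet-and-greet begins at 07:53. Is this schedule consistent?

Soundcheck starts at 09:37 + 255 min = 13:52.
The opening act starts at 13:52 + 180 min = 16:52.
The meet-and-greet starts at 16:52 − 529 min = 08:03.
But the meet-and-greet is also said to start at 07:53 — a 10-minute conflict.

No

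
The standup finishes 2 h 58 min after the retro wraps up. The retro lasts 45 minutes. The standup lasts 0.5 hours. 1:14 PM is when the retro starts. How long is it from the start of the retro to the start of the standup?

The retro ends at 1:14 PM + 45 min = 1:59 PM.
The standup ends at 1:59 PM + 178 min = 4:57 PM.
The standup starts at 4:57 PM − 30 min = 4:27 PM.
From 1:14 PM to 4:27 PM is 3 hours 13 minutes.

3 hours 13 minutes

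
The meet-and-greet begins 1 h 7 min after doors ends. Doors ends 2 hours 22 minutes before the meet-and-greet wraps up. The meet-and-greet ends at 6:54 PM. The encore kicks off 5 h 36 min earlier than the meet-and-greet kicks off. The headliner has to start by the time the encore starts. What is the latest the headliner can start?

12:03 PM

Doors ends at 6:54 PM − 142 min = 4:32 PM.
The meet-and-greet starts at 4:32 PM + 67 min = 5:39 PM.
The encore starts at 5:39 PM − 336 min = 12:03 PM.
The headliner is bounded by the encore, so the latest it can start is 12:03 PM.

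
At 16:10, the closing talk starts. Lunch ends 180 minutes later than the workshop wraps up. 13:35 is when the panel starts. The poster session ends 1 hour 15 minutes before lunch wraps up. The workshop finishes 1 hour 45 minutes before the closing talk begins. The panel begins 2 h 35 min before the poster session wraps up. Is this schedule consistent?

Yes

The workshop ends at 16:10 − 105 min = 14:25.
Lunch ends at 14:25 + 180 min = 17:25.
The poster session ends at 17:25 − 75 min = 16:10.
The panel starts at 16:10 − 155 min = 13:35.
That matches the stated 13:35, so the schedule is consistent.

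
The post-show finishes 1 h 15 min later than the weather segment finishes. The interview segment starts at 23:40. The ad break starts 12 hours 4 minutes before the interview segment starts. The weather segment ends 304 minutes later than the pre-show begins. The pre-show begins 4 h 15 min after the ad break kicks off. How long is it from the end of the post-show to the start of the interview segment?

1 h 30 min

The ad break starts at 23:40 − 724 min = 11:36.
The pre-show starts at 11:36 + 255 min = 15:51.
The weather segment ends at 15:51 + 304 min = 20:55.
The post-show ends at 20:55 + 75 min = 22:10.
From 22:10 to 23:40 is 1 h 30 min.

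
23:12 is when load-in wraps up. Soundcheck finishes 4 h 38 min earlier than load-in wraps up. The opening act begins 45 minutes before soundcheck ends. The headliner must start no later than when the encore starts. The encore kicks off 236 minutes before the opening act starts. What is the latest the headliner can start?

13:53

Soundcheck ends at 23:12 − 278 min = 18:34.
The opening act starts at 18:34 − 45 min = 17:49.
The encore starts at 17:49 − 236 min = 13:53.
The headliner is bounded by the encore, so the latest it can start is 13:53.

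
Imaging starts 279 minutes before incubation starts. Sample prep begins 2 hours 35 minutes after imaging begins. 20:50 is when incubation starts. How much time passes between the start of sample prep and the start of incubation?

2 h 4 min

Imaging starts at 20:50 − 279 min = 16:11.
Sample prep starts at 16:11 + 155 min = 18:46.
From 18:46 to 20:50 is 2 h 4 min.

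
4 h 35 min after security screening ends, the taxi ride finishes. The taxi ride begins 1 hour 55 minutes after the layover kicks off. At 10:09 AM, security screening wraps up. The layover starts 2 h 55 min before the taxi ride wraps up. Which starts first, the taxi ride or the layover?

the layover

The taxi ride ends at 10:09 AM + 275 min = 2:44 PM.
The layover starts at 2:44 PM − 175 min = 11:49 AM.
The taxi ride starts at 11:49 AM + 115 min = 1:44 PM.
The taxi ride starts at 1:44 PM and the layover starts at 11:49 AM, so the layover is first.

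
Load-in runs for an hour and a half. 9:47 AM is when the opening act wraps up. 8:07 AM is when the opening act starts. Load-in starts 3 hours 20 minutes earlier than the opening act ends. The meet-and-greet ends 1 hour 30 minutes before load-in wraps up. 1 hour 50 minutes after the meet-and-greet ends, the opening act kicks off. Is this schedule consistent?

Load-in starts at 9:47 AM − 200 min = 6:27 AM.
Load-in ends at 6:27 AM + 90 min = 7:57 AM.
The meet-and-greet ends at 7:57 AM − 90 min = 6:27 AM.
The opening act starts at 6:27 AM + 110 min = 8:17 AM.
But the opening act is also said to start at 8:07 AM — a 10-minute conflict.

No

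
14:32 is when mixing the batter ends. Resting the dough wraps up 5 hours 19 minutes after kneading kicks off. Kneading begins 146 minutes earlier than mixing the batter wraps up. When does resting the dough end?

Kneading starts at 14:32 − 146 min = 12:06.
Resting the dough ends at 12:06 + 319 min = 17:25.

17:25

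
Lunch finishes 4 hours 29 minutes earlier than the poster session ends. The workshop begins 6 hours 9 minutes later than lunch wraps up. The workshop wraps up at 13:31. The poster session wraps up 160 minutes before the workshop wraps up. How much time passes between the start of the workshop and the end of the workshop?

an hour

The poster session ends at 13:31 − 160 min = 10:51.
Lunch ends at 10:51 − 269 min = 06:22.
The workshop starts at 06:22 + 369 min = 12:31.
From 12:31 to 13:31 is an hour.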